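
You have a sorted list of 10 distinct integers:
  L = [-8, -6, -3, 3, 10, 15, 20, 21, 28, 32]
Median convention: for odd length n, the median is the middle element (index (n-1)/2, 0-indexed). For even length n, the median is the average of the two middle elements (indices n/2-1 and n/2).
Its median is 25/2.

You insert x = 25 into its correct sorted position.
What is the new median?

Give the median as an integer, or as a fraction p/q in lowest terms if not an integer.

Old list (sorted, length 10): [-8, -6, -3, 3, 10, 15, 20, 21, 28, 32]
Old median = 25/2
Insert x = 25
Old length even (10). Middle pair: indices 4,5 = 10,15.
New length odd (11). New median = single middle element.
x = 25: 8 elements are < x, 2 elements are > x.
New sorted list: [-8, -6, -3, 3, 10, 15, 20, 21, 25, 28, 32]
New median = 15

Answer: 15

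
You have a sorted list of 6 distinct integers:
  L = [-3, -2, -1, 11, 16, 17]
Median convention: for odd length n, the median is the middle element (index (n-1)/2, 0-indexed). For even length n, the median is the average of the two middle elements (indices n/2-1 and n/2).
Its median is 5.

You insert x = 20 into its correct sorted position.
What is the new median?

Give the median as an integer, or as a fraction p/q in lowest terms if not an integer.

Answer: 11

Derivation:
Old list (sorted, length 6): [-3, -2, -1, 11, 16, 17]
Old median = 5
Insert x = 20
Old length even (6). Middle pair: indices 2,3 = -1,11.
New length odd (7). New median = single middle element.
x = 20: 6 elements are < x, 0 elements are > x.
New sorted list: [-3, -2, -1, 11, 16, 17, 20]
New median = 11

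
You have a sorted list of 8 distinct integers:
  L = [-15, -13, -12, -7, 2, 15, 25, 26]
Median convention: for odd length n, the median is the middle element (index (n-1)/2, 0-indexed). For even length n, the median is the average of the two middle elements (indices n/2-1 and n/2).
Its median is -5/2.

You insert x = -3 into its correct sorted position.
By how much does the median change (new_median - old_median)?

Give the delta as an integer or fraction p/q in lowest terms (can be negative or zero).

Old median = -5/2
After inserting x = -3: new sorted = [-15, -13, -12, -7, -3, 2, 15, 25, 26]
New median = -3
Delta = -3 - -5/2 = -1/2

Answer: -1/2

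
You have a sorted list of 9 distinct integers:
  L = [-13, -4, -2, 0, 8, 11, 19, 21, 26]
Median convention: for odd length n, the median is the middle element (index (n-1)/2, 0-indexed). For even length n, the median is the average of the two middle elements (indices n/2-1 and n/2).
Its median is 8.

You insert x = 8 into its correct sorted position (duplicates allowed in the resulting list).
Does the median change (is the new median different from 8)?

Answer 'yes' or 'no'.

Answer: no

Derivation:
Old median = 8
Insert x = 8
New median = 8
Changed? no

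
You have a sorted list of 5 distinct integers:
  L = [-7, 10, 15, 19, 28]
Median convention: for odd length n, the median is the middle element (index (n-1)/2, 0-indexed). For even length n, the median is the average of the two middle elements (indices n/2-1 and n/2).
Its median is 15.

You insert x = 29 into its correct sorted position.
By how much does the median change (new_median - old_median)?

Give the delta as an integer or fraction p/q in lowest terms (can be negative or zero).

Old median = 15
After inserting x = 29: new sorted = [-7, 10, 15, 19, 28, 29]
New median = 17
Delta = 17 - 15 = 2

Answer: 2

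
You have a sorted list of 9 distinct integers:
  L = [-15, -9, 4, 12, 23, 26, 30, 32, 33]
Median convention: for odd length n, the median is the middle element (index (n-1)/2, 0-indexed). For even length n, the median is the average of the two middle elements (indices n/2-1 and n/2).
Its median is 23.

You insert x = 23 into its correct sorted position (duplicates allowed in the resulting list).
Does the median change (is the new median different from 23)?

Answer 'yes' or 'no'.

Old median = 23
Insert x = 23
New median = 23
Changed? no

Answer: no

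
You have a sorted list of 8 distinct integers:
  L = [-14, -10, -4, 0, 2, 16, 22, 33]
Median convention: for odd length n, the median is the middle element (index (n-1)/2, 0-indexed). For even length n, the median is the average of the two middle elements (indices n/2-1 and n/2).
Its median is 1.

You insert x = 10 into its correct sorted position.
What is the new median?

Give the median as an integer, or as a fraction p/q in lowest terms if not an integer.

Old list (sorted, length 8): [-14, -10, -4, 0, 2, 16, 22, 33]
Old median = 1
Insert x = 10
Old length even (8). Middle pair: indices 3,4 = 0,2.
New length odd (9). New median = single middle element.
x = 10: 5 elements are < x, 3 elements are > x.
New sorted list: [-14, -10, -4, 0, 2, 10, 16, 22, 33]
New median = 2

Answer: 2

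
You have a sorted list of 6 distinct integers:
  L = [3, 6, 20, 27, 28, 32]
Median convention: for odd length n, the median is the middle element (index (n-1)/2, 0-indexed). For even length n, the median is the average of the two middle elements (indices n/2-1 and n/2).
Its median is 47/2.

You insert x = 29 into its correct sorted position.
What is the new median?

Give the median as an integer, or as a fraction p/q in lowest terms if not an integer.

Old list (sorted, length 6): [3, 6, 20, 27, 28, 32]
Old median = 47/2
Insert x = 29
Old length even (6). Middle pair: indices 2,3 = 20,27.
New length odd (7). New median = single middle element.
x = 29: 5 elements are < x, 1 elements are > x.
New sorted list: [3, 6, 20, 27, 28, 29, 32]
New median = 27

Answer: 27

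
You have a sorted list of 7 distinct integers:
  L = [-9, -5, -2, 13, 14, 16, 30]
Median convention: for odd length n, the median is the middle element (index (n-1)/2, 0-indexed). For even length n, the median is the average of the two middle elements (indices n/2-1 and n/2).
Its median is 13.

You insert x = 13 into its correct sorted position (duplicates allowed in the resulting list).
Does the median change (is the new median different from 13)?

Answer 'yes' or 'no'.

Answer: no

Derivation:
Old median = 13
Insert x = 13
New median = 13
Changed? no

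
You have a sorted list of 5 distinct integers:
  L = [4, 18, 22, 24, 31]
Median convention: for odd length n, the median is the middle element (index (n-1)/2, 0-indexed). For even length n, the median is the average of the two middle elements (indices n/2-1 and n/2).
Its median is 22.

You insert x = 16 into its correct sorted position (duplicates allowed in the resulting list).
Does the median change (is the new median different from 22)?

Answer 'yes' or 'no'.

Answer: yes

Derivation:
Old median = 22
Insert x = 16
New median = 20
Changed? yes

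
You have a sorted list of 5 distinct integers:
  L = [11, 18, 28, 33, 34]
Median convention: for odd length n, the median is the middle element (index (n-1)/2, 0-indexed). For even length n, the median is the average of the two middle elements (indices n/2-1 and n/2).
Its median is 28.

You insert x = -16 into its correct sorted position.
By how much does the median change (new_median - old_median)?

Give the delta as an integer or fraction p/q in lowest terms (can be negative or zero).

Old median = 28
After inserting x = -16: new sorted = [-16, 11, 18, 28, 33, 34]
New median = 23
Delta = 23 - 28 = -5

Answer: -5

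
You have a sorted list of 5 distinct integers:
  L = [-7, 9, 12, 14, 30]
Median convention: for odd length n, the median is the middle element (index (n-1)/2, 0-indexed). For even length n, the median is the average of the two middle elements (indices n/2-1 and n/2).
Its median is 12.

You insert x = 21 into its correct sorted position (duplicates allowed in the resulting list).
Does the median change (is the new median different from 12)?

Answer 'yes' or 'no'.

Answer: yes

Derivation:
Old median = 12
Insert x = 21
New median = 13
Changed? yes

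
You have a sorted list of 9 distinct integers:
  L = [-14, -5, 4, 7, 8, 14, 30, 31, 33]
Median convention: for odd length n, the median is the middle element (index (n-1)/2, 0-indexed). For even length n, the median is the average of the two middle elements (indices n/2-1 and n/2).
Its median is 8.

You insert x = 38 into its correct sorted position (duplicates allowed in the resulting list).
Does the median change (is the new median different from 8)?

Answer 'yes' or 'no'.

Answer: yes

Derivation:
Old median = 8
Insert x = 38
New median = 11
Changed? yes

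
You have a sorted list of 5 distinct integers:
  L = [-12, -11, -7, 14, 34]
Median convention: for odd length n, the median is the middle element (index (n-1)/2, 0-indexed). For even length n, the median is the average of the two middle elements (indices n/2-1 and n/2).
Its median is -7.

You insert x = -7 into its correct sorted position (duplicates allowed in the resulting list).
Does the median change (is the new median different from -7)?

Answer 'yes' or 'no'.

Old median = -7
Insert x = -7
New median = -7
Changed? no

Answer: no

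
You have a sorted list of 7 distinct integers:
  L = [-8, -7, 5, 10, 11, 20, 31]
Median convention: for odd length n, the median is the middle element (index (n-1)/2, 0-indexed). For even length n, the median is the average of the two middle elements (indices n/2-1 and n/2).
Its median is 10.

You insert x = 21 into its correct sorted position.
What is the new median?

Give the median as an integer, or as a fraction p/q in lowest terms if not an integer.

Old list (sorted, length 7): [-8, -7, 5, 10, 11, 20, 31]
Old median = 10
Insert x = 21
Old length odd (7). Middle was index 3 = 10.
New length even (8). New median = avg of two middle elements.
x = 21: 6 elements are < x, 1 elements are > x.
New sorted list: [-8, -7, 5, 10, 11, 20, 21, 31]
New median = 21/2

Answer: 21/2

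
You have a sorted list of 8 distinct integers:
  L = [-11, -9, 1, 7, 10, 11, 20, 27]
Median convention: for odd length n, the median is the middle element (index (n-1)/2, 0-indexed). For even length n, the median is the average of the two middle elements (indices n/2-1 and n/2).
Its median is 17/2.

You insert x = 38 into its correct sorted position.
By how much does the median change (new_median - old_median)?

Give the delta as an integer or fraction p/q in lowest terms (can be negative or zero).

Answer: 3/2

Derivation:
Old median = 17/2
After inserting x = 38: new sorted = [-11, -9, 1, 7, 10, 11, 20, 27, 38]
New median = 10
Delta = 10 - 17/2 = 3/2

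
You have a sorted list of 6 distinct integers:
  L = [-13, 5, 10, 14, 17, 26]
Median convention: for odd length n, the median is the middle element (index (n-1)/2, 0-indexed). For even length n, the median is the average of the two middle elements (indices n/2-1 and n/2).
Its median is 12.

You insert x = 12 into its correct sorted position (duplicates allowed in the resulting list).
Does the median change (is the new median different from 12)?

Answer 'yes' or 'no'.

Old median = 12
Insert x = 12
New median = 12
Changed? no

Answer: no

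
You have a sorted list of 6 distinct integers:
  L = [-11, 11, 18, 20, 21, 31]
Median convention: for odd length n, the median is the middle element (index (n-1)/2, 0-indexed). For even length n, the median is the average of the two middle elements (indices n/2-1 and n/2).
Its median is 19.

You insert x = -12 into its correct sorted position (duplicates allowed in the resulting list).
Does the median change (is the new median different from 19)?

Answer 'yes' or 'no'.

Answer: yes

Derivation:
Old median = 19
Insert x = -12
New median = 18
Changed? yes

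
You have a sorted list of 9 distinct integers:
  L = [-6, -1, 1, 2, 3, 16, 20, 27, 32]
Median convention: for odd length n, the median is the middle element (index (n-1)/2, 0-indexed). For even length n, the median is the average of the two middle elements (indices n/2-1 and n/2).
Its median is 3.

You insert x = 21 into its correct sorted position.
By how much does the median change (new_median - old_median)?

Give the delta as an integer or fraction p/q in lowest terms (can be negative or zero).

Answer: 13/2

Derivation:
Old median = 3
After inserting x = 21: new sorted = [-6, -1, 1, 2, 3, 16, 20, 21, 27, 32]
New median = 19/2
Delta = 19/2 - 3 = 13/2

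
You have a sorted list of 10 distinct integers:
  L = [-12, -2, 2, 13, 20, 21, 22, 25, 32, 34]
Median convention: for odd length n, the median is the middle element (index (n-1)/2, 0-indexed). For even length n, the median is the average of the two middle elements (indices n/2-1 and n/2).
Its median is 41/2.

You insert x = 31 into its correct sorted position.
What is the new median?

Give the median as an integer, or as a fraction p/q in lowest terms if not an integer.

Old list (sorted, length 10): [-12, -2, 2, 13, 20, 21, 22, 25, 32, 34]
Old median = 41/2
Insert x = 31
Old length even (10). Middle pair: indices 4,5 = 20,21.
New length odd (11). New median = single middle element.
x = 31: 8 elements are < x, 2 elements are > x.
New sorted list: [-12, -2, 2, 13, 20, 21, 22, 25, 31, 32, 34]
New median = 21

Answer: 21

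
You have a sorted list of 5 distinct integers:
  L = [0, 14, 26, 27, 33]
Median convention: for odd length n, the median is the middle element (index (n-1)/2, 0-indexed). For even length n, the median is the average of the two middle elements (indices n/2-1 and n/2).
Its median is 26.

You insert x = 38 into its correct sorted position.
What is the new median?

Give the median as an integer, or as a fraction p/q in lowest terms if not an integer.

Old list (sorted, length 5): [0, 14, 26, 27, 33]
Old median = 26
Insert x = 38
Old length odd (5). Middle was index 2 = 26.
New length even (6). New median = avg of two middle elements.
x = 38: 5 elements are < x, 0 elements are > x.
New sorted list: [0, 14, 26, 27, 33, 38]
New median = 53/2

Answer: 53/2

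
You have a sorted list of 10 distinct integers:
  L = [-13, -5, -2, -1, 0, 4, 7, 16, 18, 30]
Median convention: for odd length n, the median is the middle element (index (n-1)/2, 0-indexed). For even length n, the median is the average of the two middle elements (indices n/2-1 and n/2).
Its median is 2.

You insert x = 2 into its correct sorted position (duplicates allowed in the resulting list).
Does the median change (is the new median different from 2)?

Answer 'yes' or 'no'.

Old median = 2
Insert x = 2
New median = 2
Changed? no

Answer: no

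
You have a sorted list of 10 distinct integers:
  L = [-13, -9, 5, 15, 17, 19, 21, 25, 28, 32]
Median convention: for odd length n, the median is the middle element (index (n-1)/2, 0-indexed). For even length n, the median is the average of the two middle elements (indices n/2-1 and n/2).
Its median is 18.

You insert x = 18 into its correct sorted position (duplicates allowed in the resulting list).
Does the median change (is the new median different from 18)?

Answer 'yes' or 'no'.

Old median = 18
Insert x = 18
New median = 18
Changed? no

Answer: no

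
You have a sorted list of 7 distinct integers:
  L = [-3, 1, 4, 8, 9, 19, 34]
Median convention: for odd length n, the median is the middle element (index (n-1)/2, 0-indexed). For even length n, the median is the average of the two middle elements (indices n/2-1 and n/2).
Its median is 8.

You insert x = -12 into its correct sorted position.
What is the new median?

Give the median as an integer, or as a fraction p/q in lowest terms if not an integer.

Answer: 6

Derivation:
Old list (sorted, length 7): [-3, 1, 4, 8, 9, 19, 34]
Old median = 8
Insert x = -12
Old length odd (7). Middle was index 3 = 8.
New length even (8). New median = avg of two middle elements.
x = -12: 0 elements are < x, 7 elements are > x.
New sorted list: [-12, -3, 1, 4, 8, 9, 19, 34]
New median = 6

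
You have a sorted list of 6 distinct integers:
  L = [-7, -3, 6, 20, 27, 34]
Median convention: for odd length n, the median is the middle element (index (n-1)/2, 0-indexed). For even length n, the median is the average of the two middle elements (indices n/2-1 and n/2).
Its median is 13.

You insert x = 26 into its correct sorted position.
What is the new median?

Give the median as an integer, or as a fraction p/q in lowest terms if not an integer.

Old list (sorted, length 6): [-7, -3, 6, 20, 27, 34]
Old median = 13
Insert x = 26
Old length even (6). Middle pair: indices 2,3 = 6,20.
New length odd (7). New median = single middle element.
x = 26: 4 elements are < x, 2 elements are > x.
New sorted list: [-7, -3, 6, 20, 26, 27, 34]
New median = 20

Answer: 20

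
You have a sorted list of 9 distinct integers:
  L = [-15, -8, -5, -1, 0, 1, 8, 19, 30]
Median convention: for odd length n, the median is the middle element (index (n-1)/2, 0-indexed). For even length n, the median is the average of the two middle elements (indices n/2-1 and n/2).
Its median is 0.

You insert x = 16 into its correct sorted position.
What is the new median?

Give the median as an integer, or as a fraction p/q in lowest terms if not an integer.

Answer: 1/2

Derivation:
Old list (sorted, length 9): [-15, -8, -5, -1, 0, 1, 8, 19, 30]
Old median = 0
Insert x = 16
Old length odd (9). Middle was index 4 = 0.
New length even (10). New median = avg of two middle elements.
x = 16: 7 elements are < x, 2 elements are > x.
New sorted list: [-15, -8, -5, -1, 0, 1, 8, 16, 19, 30]
New median = 1/2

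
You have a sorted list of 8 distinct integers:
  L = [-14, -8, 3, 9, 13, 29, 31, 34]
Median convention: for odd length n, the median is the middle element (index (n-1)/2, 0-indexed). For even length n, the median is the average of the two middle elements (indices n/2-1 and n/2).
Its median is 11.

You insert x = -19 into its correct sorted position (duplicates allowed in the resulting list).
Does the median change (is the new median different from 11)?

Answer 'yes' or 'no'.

Old median = 11
Insert x = -19
New median = 9
Changed? yes

Answer: yes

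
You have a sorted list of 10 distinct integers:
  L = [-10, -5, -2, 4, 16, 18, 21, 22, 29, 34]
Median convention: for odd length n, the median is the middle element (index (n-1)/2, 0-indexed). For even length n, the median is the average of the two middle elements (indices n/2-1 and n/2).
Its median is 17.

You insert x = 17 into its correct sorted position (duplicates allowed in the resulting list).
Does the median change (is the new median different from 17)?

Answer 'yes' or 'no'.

Answer: no

Derivation:
Old median = 17
Insert x = 17
New median = 17
Changed? no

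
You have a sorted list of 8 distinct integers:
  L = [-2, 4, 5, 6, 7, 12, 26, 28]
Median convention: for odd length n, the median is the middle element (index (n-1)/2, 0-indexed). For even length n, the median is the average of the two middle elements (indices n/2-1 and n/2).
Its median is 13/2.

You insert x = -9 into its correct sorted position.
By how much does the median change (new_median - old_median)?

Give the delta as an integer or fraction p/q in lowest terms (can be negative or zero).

Answer: -1/2

Derivation:
Old median = 13/2
After inserting x = -9: new sorted = [-9, -2, 4, 5, 6, 7, 12, 26, 28]
New median = 6
Delta = 6 - 13/2 = -1/2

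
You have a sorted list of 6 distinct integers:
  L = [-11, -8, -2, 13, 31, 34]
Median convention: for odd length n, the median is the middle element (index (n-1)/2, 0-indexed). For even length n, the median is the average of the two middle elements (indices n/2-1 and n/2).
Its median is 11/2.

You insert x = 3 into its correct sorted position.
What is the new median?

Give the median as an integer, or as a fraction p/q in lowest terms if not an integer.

Old list (sorted, length 6): [-11, -8, -2, 13, 31, 34]
Old median = 11/2
Insert x = 3
Old length even (6). Middle pair: indices 2,3 = -2,13.
New length odd (7). New median = single middle element.
x = 3: 3 elements are < x, 3 elements are > x.
New sorted list: [-11, -8, -2, 3, 13, 31, 34]
New median = 3

Answer: 3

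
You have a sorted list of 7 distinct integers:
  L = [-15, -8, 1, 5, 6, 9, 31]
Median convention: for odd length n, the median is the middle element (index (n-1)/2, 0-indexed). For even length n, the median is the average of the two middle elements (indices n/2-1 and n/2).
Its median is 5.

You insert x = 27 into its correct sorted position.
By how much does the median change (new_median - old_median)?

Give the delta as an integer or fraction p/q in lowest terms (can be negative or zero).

Old median = 5
After inserting x = 27: new sorted = [-15, -8, 1, 5, 6, 9, 27, 31]
New median = 11/2
Delta = 11/2 - 5 = 1/2

Answer: 1/2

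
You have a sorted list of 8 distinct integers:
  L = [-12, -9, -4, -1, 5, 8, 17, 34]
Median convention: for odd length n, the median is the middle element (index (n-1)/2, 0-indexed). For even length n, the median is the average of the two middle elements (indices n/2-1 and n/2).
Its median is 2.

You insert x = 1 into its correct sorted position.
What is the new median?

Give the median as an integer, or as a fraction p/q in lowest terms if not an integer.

Old list (sorted, length 8): [-12, -9, -4, -1, 5, 8, 17, 34]
Old median = 2
Insert x = 1
Old length even (8). Middle pair: indices 3,4 = -1,5.
New length odd (9). New median = single middle element.
x = 1: 4 elements are < x, 4 elements are > x.
New sorted list: [-12, -9, -4, -1, 1, 5, 8, 17, 34]
New median = 1

Answer: 1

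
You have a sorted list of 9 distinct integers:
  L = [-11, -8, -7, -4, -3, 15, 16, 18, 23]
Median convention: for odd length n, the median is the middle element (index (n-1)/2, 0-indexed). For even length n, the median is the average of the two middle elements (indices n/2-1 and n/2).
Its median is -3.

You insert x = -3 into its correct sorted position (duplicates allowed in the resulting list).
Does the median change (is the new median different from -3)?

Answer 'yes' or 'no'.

Answer: no

Derivation:
Old median = -3
Insert x = -3
New median = -3
Changed? no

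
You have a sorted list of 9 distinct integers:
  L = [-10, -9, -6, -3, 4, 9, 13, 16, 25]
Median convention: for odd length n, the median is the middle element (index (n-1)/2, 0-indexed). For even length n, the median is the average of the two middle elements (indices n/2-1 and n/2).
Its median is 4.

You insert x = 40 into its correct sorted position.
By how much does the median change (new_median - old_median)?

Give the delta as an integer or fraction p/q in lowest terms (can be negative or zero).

Answer: 5/2

Derivation:
Old median = 4
After inserting x = 40: new sorted = [-10, -9, -6, -3, 4, 9, 13, 16, 25, 40]
New median = 13/2
Delta = 13/2 - 4 = 5/2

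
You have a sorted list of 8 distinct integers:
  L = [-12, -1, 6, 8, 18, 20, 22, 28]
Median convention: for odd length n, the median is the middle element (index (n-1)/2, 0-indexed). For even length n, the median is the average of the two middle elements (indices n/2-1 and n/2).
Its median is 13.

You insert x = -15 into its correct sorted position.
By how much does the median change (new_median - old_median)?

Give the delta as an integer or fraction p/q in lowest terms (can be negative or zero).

Answer: -5

Derivation:
Old median = 13
After inserting x = -15: new sorted = [-15, -12, -1, 6, 8, 18, 20, 22, 28]
New median = 8
Delta = 8 - 13 = -5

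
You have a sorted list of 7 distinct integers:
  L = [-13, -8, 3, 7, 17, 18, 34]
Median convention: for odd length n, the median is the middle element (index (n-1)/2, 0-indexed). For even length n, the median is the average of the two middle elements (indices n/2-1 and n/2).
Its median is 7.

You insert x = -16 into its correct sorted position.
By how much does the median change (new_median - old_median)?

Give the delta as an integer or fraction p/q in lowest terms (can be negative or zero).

Old median = 7
After inserting x = -16: new sorted = [-16, -13, -8, 3, 7, 17, 18, 34]
New median = 5
Delta = 5 - 7 = -2

Answer: -2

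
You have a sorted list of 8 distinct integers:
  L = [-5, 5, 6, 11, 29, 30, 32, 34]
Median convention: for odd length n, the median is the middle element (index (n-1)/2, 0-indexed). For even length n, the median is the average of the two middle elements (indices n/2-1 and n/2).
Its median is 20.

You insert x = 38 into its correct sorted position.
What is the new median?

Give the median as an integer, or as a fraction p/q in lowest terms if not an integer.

Answer: 29

Derivation:
Old list (sorted, length 8): [-5, 5, 6, 11, 29, 30, 32, 34]
Old median = 20
Insert x = 38
Old length even (8). Middle pair: indices 3,4 = 11,29.
New length odd (9). New median = single middle element.
x = 38: 8 elements are < x, 0 elements are > x.
New sorted list: [-5, 5, 6, 11, 29, 30, 32, 34, 38]
New median = 29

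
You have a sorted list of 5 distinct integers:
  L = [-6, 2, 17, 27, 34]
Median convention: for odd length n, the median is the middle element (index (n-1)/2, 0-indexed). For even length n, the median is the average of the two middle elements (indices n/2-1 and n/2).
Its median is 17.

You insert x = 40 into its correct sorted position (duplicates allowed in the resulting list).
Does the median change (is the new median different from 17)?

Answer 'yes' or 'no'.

Old median = 17
Insert x = 40
New median = 22
Changed? yes

Answer: yes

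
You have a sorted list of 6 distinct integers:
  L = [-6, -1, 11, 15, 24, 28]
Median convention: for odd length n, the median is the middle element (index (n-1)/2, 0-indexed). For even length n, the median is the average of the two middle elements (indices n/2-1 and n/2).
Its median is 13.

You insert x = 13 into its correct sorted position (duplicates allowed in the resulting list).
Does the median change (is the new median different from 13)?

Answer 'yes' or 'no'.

Old median = 13
Insert x = 13
New median = 13
Changed? no

Answer: no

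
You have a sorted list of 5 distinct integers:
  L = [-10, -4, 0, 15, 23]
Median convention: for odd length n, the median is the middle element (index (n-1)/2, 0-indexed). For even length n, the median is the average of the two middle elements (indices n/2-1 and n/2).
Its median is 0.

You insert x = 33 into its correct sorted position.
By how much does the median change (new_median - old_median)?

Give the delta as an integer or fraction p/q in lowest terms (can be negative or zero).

Answer: 15/2

Derivation:
Old median = 0
After inserting x = 33: new sorted = [-10, -4, 0, 15, 23, 33]
New median = 15/2
Delta = 15/2 - 0 = 15/2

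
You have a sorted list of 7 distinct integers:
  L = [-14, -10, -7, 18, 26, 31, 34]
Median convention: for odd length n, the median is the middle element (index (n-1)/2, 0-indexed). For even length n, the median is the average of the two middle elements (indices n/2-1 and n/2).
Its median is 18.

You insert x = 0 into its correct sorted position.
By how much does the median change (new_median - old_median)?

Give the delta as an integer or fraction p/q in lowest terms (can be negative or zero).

Answer: -9

Derivation:
Old median = 18
After inserting x = 0: new sorted = [-14, -10, -7, 0, 18, 26, 31, 34]
New median = 9
Delta = 9 - 18 = -9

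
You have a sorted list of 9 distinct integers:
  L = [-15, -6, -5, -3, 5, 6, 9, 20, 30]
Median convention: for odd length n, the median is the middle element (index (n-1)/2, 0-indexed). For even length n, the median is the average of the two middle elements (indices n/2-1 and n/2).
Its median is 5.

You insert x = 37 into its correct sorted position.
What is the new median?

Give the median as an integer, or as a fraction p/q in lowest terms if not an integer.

Old list (sorted, length 9): [-15, -6, -5, -3, 5, 6, 9, 20, 30]
Old median = 5
Insert x = 37
Old length odd (9). Middle was index 4 = 5.
New length even (10). New median = avg of two middle elements.
x = 37: 9 elements are < x, 0 elements are > x.
New sorted list: [-15, -6, -5, -3, 5, 6, 9, 20, 30, 37]
New median = 11/2

Answer: 11/2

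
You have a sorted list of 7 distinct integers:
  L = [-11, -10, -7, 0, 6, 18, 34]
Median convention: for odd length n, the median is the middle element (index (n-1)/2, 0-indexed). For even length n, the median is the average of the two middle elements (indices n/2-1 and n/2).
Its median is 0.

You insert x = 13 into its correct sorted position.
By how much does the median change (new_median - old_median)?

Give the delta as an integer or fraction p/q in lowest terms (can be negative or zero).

Old median = 0
After inserting x = 13: new sorted = [-11, -10, -7, 0, 6, 13, 18, 34]
New median = 3
Delta = 3 - 0 = 3

Answer: 3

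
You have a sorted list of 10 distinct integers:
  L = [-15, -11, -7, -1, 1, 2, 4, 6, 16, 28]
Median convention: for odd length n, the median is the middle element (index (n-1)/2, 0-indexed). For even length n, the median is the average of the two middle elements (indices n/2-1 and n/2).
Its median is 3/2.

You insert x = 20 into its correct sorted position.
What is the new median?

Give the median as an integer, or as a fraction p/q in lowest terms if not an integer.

Old list (sorted, length 10): [-15, -11, -7, -1, 1, 2, 4, 6, 16, 28]
Old median = 3/2
Insert x = 20
Old length even (10). Middle pair: indices 4,5 = 1,2.
New length odd (11). New median = single middle element.
x = 20: 9 elements are < x, 1 elements are > x.
New sorted list: [-15, -11, -7, -1, 1, 2, 4, 6, 16, 20, 28]
New median = 2

Answer: 2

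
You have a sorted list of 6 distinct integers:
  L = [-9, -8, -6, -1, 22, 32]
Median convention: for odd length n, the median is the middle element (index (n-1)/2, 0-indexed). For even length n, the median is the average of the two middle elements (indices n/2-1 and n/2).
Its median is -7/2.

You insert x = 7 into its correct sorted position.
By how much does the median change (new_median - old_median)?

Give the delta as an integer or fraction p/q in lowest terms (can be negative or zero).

Old median = -7/2
After inserting x = 7: new sorted = [-9, -8, -6, -1, 7, 22, 32]
New median = -1
Delta = -1 - -7/2 = 5/2

Answer: 5/2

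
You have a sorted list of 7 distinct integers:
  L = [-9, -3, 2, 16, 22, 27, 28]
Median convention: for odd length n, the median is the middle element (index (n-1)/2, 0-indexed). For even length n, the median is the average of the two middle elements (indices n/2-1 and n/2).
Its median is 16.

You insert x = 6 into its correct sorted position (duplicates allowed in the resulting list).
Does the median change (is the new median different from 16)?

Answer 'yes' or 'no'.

Answer: yes

Derivation:
Old median = 16
Insert x = 6
New median = 11
Changed? yes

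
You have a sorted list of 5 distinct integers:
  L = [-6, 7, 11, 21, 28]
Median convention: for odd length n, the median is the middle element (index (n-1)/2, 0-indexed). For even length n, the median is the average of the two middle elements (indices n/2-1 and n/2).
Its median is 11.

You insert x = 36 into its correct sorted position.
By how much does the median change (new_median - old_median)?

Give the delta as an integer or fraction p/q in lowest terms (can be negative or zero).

Answer: 5

Derivation:
Old median = 11
After inserting x = 36: new sorted = [-6, 7, 11, 21, 28, 36]
New median = 16
Delta = 16 - 11 = 5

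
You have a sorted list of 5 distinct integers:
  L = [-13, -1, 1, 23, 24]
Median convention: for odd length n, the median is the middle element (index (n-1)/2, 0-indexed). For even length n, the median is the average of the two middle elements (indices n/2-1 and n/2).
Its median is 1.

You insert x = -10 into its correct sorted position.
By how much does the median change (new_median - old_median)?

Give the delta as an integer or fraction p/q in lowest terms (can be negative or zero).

Old median = 1
After inserting x = -10: new sorted = [-13, -10, -1, 1, 23, 24]
New median = 0
Delta = 0 - 1 = -1

Answer: -1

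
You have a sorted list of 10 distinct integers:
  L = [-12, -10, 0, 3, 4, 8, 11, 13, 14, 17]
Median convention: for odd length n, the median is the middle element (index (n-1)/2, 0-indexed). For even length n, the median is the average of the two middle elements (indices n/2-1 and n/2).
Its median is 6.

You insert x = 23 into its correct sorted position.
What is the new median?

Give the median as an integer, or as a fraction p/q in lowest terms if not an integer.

Old list (sorted, length 10): [-12, -10, 0, 3, 4, 8, 11, 13, 14, 17]
Old median = 6
Insert x = 23
Old length even (10). Middle pair: indices 4,5 = 4,8.
New length odd (11). New median = single middle element.
x = 23: 10 elements are < x, 0 elements are > x.
New sorted list: [-12, -10, 0, 3, 4, 8, 11, 13, 14, 17, 23]
New median = 8

Answer: 8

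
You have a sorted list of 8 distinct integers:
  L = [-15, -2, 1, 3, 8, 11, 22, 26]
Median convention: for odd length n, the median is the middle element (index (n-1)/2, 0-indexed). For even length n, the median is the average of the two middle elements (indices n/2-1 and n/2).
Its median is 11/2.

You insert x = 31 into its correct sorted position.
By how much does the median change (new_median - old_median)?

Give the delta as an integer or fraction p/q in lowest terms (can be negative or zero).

Answer: 5/2

Derivation:
Old median = 11/2
After inserting x = 31: new sorted = [-15, -2, 1, 3, 8, 11, 22, 26, 31]
New median = 8
Delta = 8 - 11/2 = 5/2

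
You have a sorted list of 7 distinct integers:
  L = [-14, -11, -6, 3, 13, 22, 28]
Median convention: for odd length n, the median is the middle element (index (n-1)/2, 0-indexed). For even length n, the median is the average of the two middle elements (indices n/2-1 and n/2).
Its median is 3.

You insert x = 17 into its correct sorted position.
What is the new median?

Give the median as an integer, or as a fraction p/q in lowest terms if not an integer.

Old list (sorted, length 7): [-14, -11, -6, 3, 13, 22, 28]
Old median = 3
Insert x = 17
Old length odd (7). Middle was index 3 = 3.
New length even (8). New median = avg of two middle elements.
x = 17: 5 elements are < x, 2 elements are > x.
New sorted list: [-14, -11, -6, 3, 13, 17, 22, 28]
New median = 8

Answer: 8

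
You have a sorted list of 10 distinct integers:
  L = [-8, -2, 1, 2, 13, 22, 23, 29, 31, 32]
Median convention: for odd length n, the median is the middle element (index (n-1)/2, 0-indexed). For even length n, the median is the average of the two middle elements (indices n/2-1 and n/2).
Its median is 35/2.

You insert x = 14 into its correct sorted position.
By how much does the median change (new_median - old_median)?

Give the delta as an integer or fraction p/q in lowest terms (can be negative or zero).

Old median = 35/2
After inserting x = 14: new sorted = [-8, -2, 1, 2, 13, 14, 22, 23, 29, 31, 32]
New median = 14
Delta = 14 - 35/2 = -7/2

Answer: -7/2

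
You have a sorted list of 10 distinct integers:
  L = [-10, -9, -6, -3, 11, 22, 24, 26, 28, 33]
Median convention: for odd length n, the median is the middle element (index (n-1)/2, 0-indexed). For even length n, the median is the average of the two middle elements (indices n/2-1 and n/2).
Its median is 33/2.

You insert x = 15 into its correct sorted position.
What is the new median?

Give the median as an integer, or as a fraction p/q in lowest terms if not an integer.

Old list (sorted, length 10): [-10, -9, -6, -3, 11, 22, 24, 26, 28, 33]
Old median = 33/2
Insert x = 15
Old length even (10). Middle pair: indices 4,5 = 11,22.
New length odd (11). New median = single middle element.
x = 15: 5 elements are < x, 5 elements are > x.
New sorted list: [-10, -9, -6, -3, 11, 15, 22, 24, 26, 28, 33]
New median = 15

Answer: 15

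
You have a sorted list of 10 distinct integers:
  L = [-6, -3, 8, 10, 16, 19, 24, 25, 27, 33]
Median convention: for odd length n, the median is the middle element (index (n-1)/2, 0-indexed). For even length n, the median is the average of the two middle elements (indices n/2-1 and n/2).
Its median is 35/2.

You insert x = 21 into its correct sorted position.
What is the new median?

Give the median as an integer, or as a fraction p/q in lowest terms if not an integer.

Answer: 19

Derivation:
Old list (sorted, length 10): [-6, -3, 8, 10, 16, 19, 24, 25, 27, 33]
Old median = 35/2
Insert x = 21
Old length even (10). Middle pair: indices 4,5 = 16,19.
New length odd (11). New median = single middle element.
x = 21: 6 elements are < x, 4 elements are > x.
New sorted list: [-6, -3, 8, 10, 16, 19, 21, 24, 25, 27, 33]
New median = 19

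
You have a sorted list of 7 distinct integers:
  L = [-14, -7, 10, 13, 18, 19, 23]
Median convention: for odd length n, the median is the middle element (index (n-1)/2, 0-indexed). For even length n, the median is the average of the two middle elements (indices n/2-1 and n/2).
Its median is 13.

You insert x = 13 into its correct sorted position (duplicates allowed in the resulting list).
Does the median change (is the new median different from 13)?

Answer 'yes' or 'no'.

Old median = 13
Insert x = 13
New median = 13
Changed? no

Answer: no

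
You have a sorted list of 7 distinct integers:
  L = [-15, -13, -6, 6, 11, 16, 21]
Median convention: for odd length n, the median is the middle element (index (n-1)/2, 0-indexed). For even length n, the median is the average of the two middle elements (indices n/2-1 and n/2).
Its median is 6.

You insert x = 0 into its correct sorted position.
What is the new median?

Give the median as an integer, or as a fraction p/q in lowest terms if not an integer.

Old list (sorted, length 7): [-15, -13, -6, 6, 11, 16, 21]
Old median = 6
Insert x = 0
Old length odd (7). Middle was index 3 = 6.
New length even (8). New median = avg of two middle elements.
x = 0: 3 elements are < x, 4 elements are > x.
New sorted list: [-15, -13, -6, 0, 6, 11, 16, 21]
New median = 3

Answer: 3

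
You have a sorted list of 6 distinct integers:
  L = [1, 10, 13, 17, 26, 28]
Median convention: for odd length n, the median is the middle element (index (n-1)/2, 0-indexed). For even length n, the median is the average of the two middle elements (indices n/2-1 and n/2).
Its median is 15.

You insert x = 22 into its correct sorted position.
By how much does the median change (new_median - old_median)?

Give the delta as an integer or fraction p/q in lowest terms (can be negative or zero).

Answer: 2

Derivation:
Old median = 15
After inserting x = 22: new sorted = [1, 10, 13, 17, 22, 26, 28]
New median = 17
Delta = 17 - 15 = 2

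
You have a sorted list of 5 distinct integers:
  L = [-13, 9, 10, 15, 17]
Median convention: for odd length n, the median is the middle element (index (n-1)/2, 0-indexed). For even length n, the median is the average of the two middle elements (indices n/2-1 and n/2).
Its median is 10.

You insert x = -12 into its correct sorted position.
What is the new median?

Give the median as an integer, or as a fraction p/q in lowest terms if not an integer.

Old list (sorted, length 5): [-13, 9, 10, 15, 17]
Old median = 10
Insert x = -12
Old length odd (5). Middle was index 2 = 10.
New length even (6). New median = avg of two middle elements.
x = -12: 1 elements are < x, 4 elements are > x.
New sorted list: [-13, -12, 9, 10, 15, 17]
New median = 19/2

Answer: 19/2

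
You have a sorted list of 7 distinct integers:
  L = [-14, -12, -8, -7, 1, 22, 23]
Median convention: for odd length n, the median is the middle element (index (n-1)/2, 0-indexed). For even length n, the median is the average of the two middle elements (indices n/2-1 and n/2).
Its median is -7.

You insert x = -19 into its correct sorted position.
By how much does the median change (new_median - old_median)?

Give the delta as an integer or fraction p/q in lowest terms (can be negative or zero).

Old median = -7
After inserting x = -19: new sorted = [-19, -14, -12, -8, -7, 1, 22, 23]
New median = -15/2
Delta = -15/2 - -7 = -1/2

Answer: -1/2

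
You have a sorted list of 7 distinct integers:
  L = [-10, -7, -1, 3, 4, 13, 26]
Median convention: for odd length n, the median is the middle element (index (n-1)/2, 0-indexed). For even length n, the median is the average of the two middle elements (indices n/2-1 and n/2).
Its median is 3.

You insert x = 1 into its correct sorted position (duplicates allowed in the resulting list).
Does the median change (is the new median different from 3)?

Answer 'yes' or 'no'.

Answer: yes

Derivation:
Old median = 3
Insert x = 1
New median = 2
Changed? yes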